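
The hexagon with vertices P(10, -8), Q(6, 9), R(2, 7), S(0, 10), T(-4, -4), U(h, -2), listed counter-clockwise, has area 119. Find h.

3

The doubled signed area Σ (x_i y_{i+1} − x_{i+1} y_i) is linear in h.
With h=0 it equals 250; the coefficient of h is -4 (from the two edges through U).
So -4·h + 250 = 2·119 = 238 ⇒ h = 3.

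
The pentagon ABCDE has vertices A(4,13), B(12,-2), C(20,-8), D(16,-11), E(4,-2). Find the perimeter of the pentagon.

62

|AB| = √((8)² + (-15)²) = √289 = 17
|BC| = √((8)² + (-6)²) = √100 = 10
|CD| = √((-4)² + (-3)²) = √25 = 5
|DE| = √((-12)² + (9)²) = √225 = 15
|EA| = √((0)² + (15)²) = √225 = 15
Perimeter = 17 + 10 + 5 + 15 + 15 = 62.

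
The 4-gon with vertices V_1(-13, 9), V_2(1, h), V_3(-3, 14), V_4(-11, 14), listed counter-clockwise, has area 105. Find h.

-1

Write out the shoelace sum; only the two edges meeting at V_2 involve h:
2·Area = [((-13)·h − 1·9) + (1·14 − (-3)·h)] + 195
       = -10·h + 200 = 210
⇒ h = -1.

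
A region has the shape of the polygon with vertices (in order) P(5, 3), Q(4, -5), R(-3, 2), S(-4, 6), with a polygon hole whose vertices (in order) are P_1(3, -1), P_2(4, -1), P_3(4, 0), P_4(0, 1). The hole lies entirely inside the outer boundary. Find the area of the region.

Outer boundary:
Apply the shoelace (surveyor's) formula: 2A = Σ (x_i·y_{i+1} − x_{i+1}·y_i), indices taken mod 4.
Σ = (-37) + (-7) + (-10) + (-42) = -96
Area = |Σ|/2 = 48.
Hole:
Apply the shoelace (surveyor's) formula: 2A = Σ (x_i·y_{i+1} − x_{i+1}·y_i), indices taken mod 4.
Σ = (1) + (4) + (4) + (-3) = 6
Area = |Σ|/2 = 3.
Net area = 48 − 3 = 45.

45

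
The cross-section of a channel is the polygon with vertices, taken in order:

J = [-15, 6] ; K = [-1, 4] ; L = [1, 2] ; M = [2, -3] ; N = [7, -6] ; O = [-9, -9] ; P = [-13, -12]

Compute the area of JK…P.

Apply the surveyor's formula: 2A = Σ (x_i·y_{i+1} − x_{i+1}·y_i), indices taken mod 7.
Σ = (-54) + (-6) + (-7) + (9) + (-117) + (-9) + (-258) = -442
Area = |Σ|/2 = 221.

221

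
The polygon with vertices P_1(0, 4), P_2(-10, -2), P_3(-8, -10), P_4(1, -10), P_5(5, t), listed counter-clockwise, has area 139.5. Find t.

Write out the shoelace sum; only the two edges meeting at P_5 involve t:
2·Area = [(1·t − 5·(-10)) + (5·4 − 0·t)] + 214
       = 1·t + 284 = 279
⇒ t = -5.

-5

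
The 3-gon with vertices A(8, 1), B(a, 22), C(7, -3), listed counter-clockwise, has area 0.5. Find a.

Write out the shoelace sum; only the two edges meeting at B involve a:
2·Area = [(8·22 − a·1) + (a·(-3) − 7·22)] + 31
       = -4·a + 53 = 1
⇒ a = 13.

13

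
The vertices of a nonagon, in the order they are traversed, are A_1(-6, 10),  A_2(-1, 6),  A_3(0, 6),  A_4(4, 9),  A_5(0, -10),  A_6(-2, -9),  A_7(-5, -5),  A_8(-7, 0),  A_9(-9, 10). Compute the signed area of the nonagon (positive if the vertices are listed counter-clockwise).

Σ = (-26) + (-6) + (-24) + (-40) + (-20) + (-35) + (-35) + (-70) + (-30) = -286
Signed area = Σ/2 = -143 (negative ⇒ clockwise traversal).

-143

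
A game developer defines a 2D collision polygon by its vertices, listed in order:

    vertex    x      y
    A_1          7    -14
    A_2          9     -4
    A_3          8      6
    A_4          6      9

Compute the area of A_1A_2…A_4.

36.5

Apply the surveyor's formula: 2A = Σ (x_i·y_{i+1} − x_{i+1}·y_i), indices taken mod 4.
Σ = (98) + (86) + (36) + (-147) = 73
Area = |Σ|/2 = 36.5.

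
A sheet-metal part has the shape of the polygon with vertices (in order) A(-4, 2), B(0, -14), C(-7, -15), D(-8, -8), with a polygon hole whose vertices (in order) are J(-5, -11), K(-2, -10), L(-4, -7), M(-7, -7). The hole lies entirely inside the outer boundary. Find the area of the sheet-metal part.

Outer boundary:
Apply the shoelace (surveyor's) formula: 2A = Σ (x_i·y_{i+1} − x_{i+1}·y_i), indices taken mod 4.
A→B: (-4)(-14) − (0)(2) = 56
B→C: (0)(-15) − (-7)(-14) = -98
C→D: (-7)(-8) − (-8)(-15) = -64
D→A: (-8)(2) − (-4)(-8) = -48
Σ = -154
Area = |Σ|/2 = 77.
Hole:
Apply the shoelace (surveyor's) formula: 2A = Σ (x_i·y_{i+1} − x_{i+1}·y_i), indices taken mod 4.
Cross-terms: 28, -26, -21, 42  ⇒  Σ = 23
Area = |Σ|/2 = 11.5.
Net area = 77 − 11.5 = 65.5.

65.5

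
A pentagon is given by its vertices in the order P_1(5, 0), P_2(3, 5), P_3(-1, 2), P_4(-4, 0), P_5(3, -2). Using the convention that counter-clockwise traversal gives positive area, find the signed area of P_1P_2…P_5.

31

Apply the shoelace formula: 2A = Σ (x_i·y_{i+1} − x_{i+1}·y_i), indices taken mod 5.
P_1→P_2: (5)(5) − (3)(0) = 25
P_2→P_3: (3)(2) − (-1)(5) = 11
P_3→P_4: (-1)(0) − (-4)(2) = 8
P_4→P_5: (-4)(-2) − (3)(0) = 8
P_5→P_1: (3)(0) − (5)(-2) = 10
Σ = 62
Signed area = Σ/2 = 31 (positive ⇒ counter-clockwise traversal).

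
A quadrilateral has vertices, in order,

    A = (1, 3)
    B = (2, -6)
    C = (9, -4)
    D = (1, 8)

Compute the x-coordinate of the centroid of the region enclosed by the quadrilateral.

244/63

Apply the surveyor's formula. First the cross-terms c_i = x_i·y_{i+1} − x_{i+1}·y_i:
  -12, 46, 76, -5  ⇒  2A = 105, A = 52.5.
Then Σ (x_i + x_{i+1})·c_i = 1220, so x̄ = 1220 / (6·52.5) = 244/63.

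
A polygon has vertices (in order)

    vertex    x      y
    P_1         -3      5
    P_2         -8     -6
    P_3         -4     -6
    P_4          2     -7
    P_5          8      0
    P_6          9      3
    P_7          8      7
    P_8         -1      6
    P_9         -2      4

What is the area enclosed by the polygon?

153

Apply Gauss's area formula: 2A = Σ (x_i·y_{i+1} − x_{i+1}·y_i), indices taken mod 9.
P_1→P_2: (-3)(-6) − (-8)(5) = 58
P_2→P_3: (-8)(-6) − (-4)(-6) = 24
P_3→P_4: (-4)(-7) − (2)(-6) = 40
P_4→P_5: (2)(0) − (8)(-7) = 56
P_5→P_6: (8)(3) − (9)(0) = 24
P_6→P_7: (9)(7) − (8)(3) = 39
P_7→P_8: (8)(6) − (-1)(7) = 55
P_8→P_9: (-1)(4) − (-2)(6) = 8
P_9→P_1: (-2)(5) − (-3)(4) = 2
Σ = 306
Area = |Σ|/2 = 153.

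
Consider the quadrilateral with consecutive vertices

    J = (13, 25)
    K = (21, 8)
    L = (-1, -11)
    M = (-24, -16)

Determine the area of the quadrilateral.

Cross-terms: -421, -223, -248, -392  ⇒  Σ = -1284
Area = |Σ|/2 = 642.

642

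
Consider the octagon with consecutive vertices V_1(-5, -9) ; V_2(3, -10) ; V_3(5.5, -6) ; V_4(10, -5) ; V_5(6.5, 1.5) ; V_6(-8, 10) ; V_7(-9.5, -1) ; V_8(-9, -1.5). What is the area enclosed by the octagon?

Σ = (77) + (37) + (32.5) + (47.5) + (77) + (103) + (5.25) + (73.5) = 452.75
Area = |Σ|/2 = 226.375.

226.375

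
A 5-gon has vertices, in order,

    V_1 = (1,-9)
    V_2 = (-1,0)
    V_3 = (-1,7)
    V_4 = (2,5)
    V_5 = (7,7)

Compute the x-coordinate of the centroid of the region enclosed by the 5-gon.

Apply the surveyor's formula. First the cross-terms c_i = x_i·y_{i+1} − x_{i+1}·y_i:
  -9, -7, -19, -21, -70  ⇒  2A = -126, A = -63.
Then Σ (x_i + x_{i+1})·c_i = -754, so x̄ = -754 / (6·(-63)) = 377/189.

377/189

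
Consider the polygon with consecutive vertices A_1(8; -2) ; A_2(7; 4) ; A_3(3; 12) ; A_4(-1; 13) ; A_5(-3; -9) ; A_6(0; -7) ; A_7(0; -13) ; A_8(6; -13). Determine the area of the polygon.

Apply the surveyor's formula: 2A = Σ (x_i·y_{i+1} − x_{i+1}·y_i), indices taken mod 8.
A_1→A_2: (8)(4) − (7)(-2) = 46
A_2→A_3: (7)(12) − (3)(4) = 72
A_3→A_4: (3)(13) − (-1)(12) = 51
A_4→A_5: (-1)(-9) − (-3)(13) = 48
A_5→A_6: (-3)(-7) − (0)(-9) = 21
A_6→A_7: (0)(-13) − (0)(-7) = 0
A_7→A_8: (0)(-13) − (6)(-13) = 78
A_8→A_1: (6)(-2) − (8)(-13) = 92
Σ = 408
Area = |Σ|/2 = 204.

204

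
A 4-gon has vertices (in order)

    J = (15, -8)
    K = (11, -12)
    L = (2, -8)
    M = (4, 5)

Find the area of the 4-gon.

110.5

Apply the shoelace formula: 2A = Σ (x_i·y_{i+1} − x_{i+1}·y_i), indices taken mod 4.
Σ = (-92) + (-64) + (42) + (-107) = -221
Area = |Σ|/2 = 110.5.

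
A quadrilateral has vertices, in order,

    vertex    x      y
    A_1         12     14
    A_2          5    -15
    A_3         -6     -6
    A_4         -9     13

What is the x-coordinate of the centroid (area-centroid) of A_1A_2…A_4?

Apply the surveyor's formula. First the cross-terms c_i = x_i·y_{i+1} − x_{i+1}·y_i:
  -250, -120, -132, -282  ⇒  2A = -784, A = -392.
Then Σ (x_i + x_{i+1})·c_i = -2996, so x̄ = -2996 / (6·(-392)) = 107/84.

107/84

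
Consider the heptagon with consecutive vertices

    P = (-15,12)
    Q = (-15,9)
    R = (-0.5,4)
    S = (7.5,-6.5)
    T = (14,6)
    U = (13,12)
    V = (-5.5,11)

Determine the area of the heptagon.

Cross-terms: 45, -55.5, -26.75, 136, 90, 209, 99  ⇒  Σ = 496.75
Area = |Σ|/2 = 248.375.

248.375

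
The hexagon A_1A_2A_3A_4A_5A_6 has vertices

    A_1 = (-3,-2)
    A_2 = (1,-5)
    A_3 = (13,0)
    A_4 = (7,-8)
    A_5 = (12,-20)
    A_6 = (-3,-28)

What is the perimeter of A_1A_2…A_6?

|A_1A_2| = √((4)² + (-3)²) = √25 = 5
|A_2A_3| = √((12)² + (5)²) = √169 = 13
|A_3A_4| = √((-6)² + (-8)²) = √100 = 10
|A_4A_5| = √((5)² + (-12)²) = √169 = 13
|A_5A_6| = √((-15)² + (-8)²) = √289 = 17
|A_6A_1| = √((0)² + (26)²) = √676 = 26
Perimeter = 5 + 13 + 10 + 13 + 17 + 26 = 84.

84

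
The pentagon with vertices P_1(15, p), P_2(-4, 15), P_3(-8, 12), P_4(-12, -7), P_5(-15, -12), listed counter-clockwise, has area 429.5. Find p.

-13

Write out the shoelace sum; only the two edges meeting at P_1 involve p:
2·Area = [((-15)·p − 15·(-12)) + (15·15 − (-4)·p)] + 311
       = -11·p + 716 = 859
⇒ p = -13.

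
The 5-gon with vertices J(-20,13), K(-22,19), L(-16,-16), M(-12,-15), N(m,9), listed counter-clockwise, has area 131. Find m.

The doubled signed area Σ (x_i y_{i+1} − x_{i+1} y_i) is linear in m.
With m=0 it equals 682; the coefficient of m is 28 (from the two edges through N).
So 28·m + 682 = 2·131 = 262 ⇒ m = -15.

-15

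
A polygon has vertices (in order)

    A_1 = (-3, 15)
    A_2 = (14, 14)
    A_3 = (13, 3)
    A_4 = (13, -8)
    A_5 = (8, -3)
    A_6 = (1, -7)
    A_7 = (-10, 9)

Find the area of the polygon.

373.5

Apply the shoelace (surveyor's) formula: 2A = Σ (x_i·y_{i+1} − x_{i+1}·y_i), indices taken mod 7.
A_1→A_2: (-3)(14) − (14)(15) = -252
A_2→A_3: (14)(3) − (13)(14) = -140
A_3→A_4: (13)(-8) − (13)(3) = -143
A_4→A_5: (13)(-3) − (8)(-8) = 25
A_5→A_6: (8)(-7) − (1)(-3) = -53
A_6→A_7: (1)(9) − (-10)(-7) = -61
A_7→A_1: (-10)(15) − (-3)(9) = -123
Σ = -747
Area = |Σ|/2 = 373.5.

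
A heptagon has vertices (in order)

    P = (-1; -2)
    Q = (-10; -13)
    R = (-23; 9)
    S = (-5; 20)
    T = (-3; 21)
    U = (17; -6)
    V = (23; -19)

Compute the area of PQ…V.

Apply the surveyor's formula: 2A = Σ (x_i·y_{i+1} − x_{i+1}·y_i), indices taken mod 7.
Σ = (-7) + (-389) + (-415) + (-45) + (-339) + (-185) + (-65) = -1445
Area = |Σ|/2 = 722.5.

722.5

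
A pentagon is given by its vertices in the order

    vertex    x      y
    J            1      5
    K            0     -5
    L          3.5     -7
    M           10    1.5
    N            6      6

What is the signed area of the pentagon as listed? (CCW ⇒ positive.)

Apply Gauss's area formula: 2A = Σ (x_i·y_{i+1} − x_{i+1}·y_i), indices taken mod 5.
Σ = (-5) + (17.5) + (75.25) + (51) + (24) = 162.75
Signed area = Σ/2 = 81.375 (positive ⇒ counter-clockwise traversal).

81.375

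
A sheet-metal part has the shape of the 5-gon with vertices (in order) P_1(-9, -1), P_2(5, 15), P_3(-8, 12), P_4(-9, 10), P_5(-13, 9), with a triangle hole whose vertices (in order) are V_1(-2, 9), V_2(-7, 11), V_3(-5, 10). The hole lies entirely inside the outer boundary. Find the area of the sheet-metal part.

Outer boundary:
Apply the shoelace formula: 2A = Σ (x_i·y_{i+1} − x_{i+1}·y_i), indices taken mod 5.
Σ = (-130) + (180) + (28) + (49) + (94) = 221
Area = |Σ|/2 = 110.5.
Hole:
Σ = (41) + (-15) + (-25) = 1
Area = |Σ|/2 = 0.5.
Net area = 110.5 − 0.5 = 110.

110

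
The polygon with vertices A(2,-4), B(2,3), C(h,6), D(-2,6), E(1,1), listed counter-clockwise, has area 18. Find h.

4

The doubled signed area Σ (x_i y_{i+1} − x_{i+1} y_i) is linear in h.
With h=0 it equals 24; the coefficient of h is 3 (from the two edges through C).
So 3·h + 24 = 2·18 = 36 ⇒ h = 4.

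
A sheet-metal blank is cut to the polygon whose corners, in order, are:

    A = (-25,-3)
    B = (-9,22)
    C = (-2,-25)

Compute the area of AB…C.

Cross-terms: -577, 269, -619  ⇒  Σ = -927
Area = |Σ|/2 = 463.5.

463.5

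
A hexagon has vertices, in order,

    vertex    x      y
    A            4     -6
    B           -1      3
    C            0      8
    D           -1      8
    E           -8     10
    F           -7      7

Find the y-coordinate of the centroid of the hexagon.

623/132

Apply the surveyor's formula. First the cross-terms c_i = x_i·y_{i+1} − x_{i+1}·y_i:
  6, -8, 8, 54, 14, 14  ⇒  2A = 88, A = 44.
Then Σ (y_i + y_{i+1})·c_i = 1246, so ȳ = 1246 / (6·44) = 623/132.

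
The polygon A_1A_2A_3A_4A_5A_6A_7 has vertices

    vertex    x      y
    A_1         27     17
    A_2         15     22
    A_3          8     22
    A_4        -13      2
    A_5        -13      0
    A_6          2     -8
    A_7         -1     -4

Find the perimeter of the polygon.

108

|A_1A_2| = √((-12)² + (5)²) = √169 = 13
|A_2A_3| = √((-7)² + (0)²) = √49 = 7
|A_3A_4| = √((-21)² + (-20)²) = √841 = 29
|A_4A_5| = √((0)² + (-2)²) = √4 = 2
|A_5A_6| = √((15)² + (-8)²) = √289 = 17
|A_6A_7| = √((-3)² + (4)²) = √25 = 5
|A_7A_1| = √((28)² + (21)²) = √1225 = 35
Perimeter = 13 + 7 + 29 + 2 + 17 + 5 + 35 = 108.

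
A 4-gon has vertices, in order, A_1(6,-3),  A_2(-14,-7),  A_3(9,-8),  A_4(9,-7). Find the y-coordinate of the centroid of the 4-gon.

Apply the surveyor's formula. First the cross-terms c_i = x_i·y_{i+1} − x_{i+1}·y_i:
  -84, 175, 9, 15  ⇒  2A = 115, A = 57.5.
Then Σ (y_i + y_{i+1})·c_i = -2070, so ȳ = -2070 / (6·57.5) = -6.

-6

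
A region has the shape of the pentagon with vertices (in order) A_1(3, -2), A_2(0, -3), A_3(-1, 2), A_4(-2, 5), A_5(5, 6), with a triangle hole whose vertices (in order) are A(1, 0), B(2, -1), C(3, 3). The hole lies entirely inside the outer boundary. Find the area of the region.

36.5

Outer boundary:
Cross-terms: -9, -3, -1, -37, -28  ⇒  Σ = -78
Area = |Σ|/2 = 39.
Hole:
Apply the shoelace formula: 2A = Σ (x_i·y_{i+1} − x_{i+1}·y_i), indices taken mod 3.
Σ = (-1) + (9) + (-3) = 5
Area = |Σ|/2 = 2.5.
Net area = 39 − 2.5 = 36.5.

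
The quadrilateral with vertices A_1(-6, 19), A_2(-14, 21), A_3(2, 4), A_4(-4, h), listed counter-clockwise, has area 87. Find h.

24

Write out the shoelace sum; only the two edges meeting at A_4 involve h:
2·Area = [(2·h − (-4)·4) + ((-4)·19 − (-6)·h)] + 42
       = 8·h + -18 = 174
⇒ h = 24.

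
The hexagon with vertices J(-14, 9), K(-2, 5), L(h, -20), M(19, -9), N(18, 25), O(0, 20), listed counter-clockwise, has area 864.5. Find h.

The doubled signed area Σ (x_i y_{i+1} − x_{i+1} y_i) is linear in h.
With h=0 it equals 1645; the coefficient of h is -14 (from the two edges through L).
So -14·h + 1645 = 2·864.5 = 1729 ⇒ h = -6.

-6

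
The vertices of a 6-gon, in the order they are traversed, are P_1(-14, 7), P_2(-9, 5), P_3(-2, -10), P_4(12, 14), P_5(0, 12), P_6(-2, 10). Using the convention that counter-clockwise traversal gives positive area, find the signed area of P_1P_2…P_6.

Apply the shoelace formula: 2A = Σ (x_i·y_{i+1} − x_{i+1}·y_i), indices taken mod 6.
Cross-terms: -7, 100, 92, 144, 24, 126  ⇒  Σ = 479
Signed area = Σ/2 = 239.5 (positive ⇒ counter-clockwise traversal).

239.5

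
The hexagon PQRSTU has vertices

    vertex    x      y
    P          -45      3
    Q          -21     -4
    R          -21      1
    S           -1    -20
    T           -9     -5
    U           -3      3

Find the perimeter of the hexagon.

|PQ| = √((24)² + (-7)²) = √625 = 25
|QR| = √((0)² + (5)²) = √25 = 5
|RS| = √((20)² + (-21)²) = √841 = 29
|ST| = √((-8)² + (15)²) = √289 = 17
|TU| = √((6)² + (8)²) = √100 = 10
|UP| = √((-42)² + (0)²) = √1764 = 42
Perimeter = 25 + 5 + 29 + 17 + 10 + 42 = 128.

128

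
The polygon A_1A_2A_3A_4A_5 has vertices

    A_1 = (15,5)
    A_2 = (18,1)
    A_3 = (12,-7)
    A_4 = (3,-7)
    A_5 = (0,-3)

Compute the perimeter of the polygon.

|A_1A_2| = √((3)² + (-4)²) = √25 = 5
|A_2A_3| = √((-6)² + (-8)²) = √100 = 10
|A_3A_4| = √((-9)² + (0)²) = √81 = 9
|A_4A_5| = √((-3)² + (4)²) = √25 = 5
|A_5A_1| = √((15)² + (8)²) = √289 = 17
Perimeter = 5 + 10 + 9 + 5 + 17 = 46.

46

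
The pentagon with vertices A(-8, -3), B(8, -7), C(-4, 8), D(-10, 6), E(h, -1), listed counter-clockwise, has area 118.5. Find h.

-7

Write out the shoelace sum; only the two edges meeting at E involve h:
2·Area = [((-10)·(-1) − h·6) + (h·(-3) − (-8)·(-1))] + 172
       = -9·h + 174 = 237
⇒ h = -7.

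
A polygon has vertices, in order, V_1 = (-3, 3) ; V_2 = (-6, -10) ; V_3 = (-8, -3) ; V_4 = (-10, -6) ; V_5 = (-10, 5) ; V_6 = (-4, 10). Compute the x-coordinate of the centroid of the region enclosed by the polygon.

-551/84

Apply Gauss's area formula. First the cross-terms c_i = x_i·y_{i+1} − x_{i+1}·y_i:
  48, -62, 18, -110, -80, 18  ⇒  2A = -168, A = -84.
Then Σ (x_i + x_{i+1})·c_i = 3306, so x̄ = 3306 / (6·(-84)) = -551/84.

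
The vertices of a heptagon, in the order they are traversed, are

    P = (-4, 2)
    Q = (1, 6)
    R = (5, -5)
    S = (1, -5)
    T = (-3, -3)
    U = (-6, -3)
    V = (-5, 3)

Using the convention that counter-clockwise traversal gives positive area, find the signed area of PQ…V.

Apply the shoelace (surveyor's) formula: 2A = Σ (x_i·y_{i+1} − x_{i+1}·y_i), indices taken mod 7.
Σ = (-26) + (-35) + (-20) + (-18) + (-9) + (-33) + (2) = -139
Signed area = Σ/2 = -69.5 (negative ⇒ clockwise traversal).

-69.5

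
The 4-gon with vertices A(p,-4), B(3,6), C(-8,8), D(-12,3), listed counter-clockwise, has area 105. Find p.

Write out the shoelace sum; only the two edges meeting at A involve p:
2·Area = [((-12)·(-4) − p·3) + (p·6 − 3·(-4))] + 144
       = 3·p + 204 = 210
⇒ p = 2.

2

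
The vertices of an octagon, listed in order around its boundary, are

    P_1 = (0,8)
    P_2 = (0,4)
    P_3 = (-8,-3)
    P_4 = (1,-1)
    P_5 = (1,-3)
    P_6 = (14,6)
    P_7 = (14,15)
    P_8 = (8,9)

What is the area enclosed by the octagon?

142.5

Apply the shoelace (surveyor's) formula: 2A = Σ (x_i·y_{i+1} − x_{i+1}·y_i), indices taken mod 8.
Σ = (0) + (32) + (11) + (-2) + (48) + (126) + (6) + (64) = 285
Area = |Σ|/2 = 142.5.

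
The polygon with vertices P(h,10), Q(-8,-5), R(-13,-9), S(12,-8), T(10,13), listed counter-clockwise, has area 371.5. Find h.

-6

The doubled signed area Σ (x_i y_{i+1} − x_{i+1} y_i) is linear in h.
With h=0 it equals 635; the coefficient of h is -18 (from the two edges through P).
So -18·h + 635 = 2·371.5 = 743 ⇒ h = -6.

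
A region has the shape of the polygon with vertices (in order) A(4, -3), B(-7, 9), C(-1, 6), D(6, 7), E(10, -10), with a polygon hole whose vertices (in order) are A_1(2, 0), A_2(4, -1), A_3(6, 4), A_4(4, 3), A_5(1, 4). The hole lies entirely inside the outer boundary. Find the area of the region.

77

Outer boundary:
Apply the shoelace formula: 2A = Σ (x_i·y_{i+1} − x_{i+1}·y_i), indices taken mod 5.
A→B: (4)(9) − (-7)(-3) = 15
B→C: (-7)(6) − (-1)(9) = -33
C→D: (-1)(7) − (6)(6) = -43
D→E: (6)(-10) − (10)(7) = -130
E→A: (10)(-3) − (4)(-10) = 10
Σ = -181
Area = |Σ|/2 = 90.5.
Hole:
Apply the surveyor's formula: 2A = Σ (x_i·y_{i+1} − x_{i+1}·y_i), indices taken mod 5.
Σ = (-2) + (22) + (2) + (13) + (-8) = 27
Area = |Σ|/2 = 13.5.
Net area = 90.5 − 13.5 = 77.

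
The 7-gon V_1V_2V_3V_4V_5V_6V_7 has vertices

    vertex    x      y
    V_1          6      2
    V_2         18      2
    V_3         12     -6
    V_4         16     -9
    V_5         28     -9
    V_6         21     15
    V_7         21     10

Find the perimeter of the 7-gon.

86

|V_1V_2| = √((12)² + (0)²) = √144 = 12
|V_2V_3| = √((-6)² + (-8)²) = √100 = 10
|V_3V_4| = √((4)² + (-3)²) = √25 = 5
|V_4V_5| = √((12)² + (0)²) = √144 = 12
|V_5V_6| = √((-7)² + (24)²) = √625 = 25
|V_6V_7| = √((0)² + (-5)²) = √25 = 5
|V_7V_1| = √((-15)² + (-8)²) = √289 = 17
Perimeter = 12 + 10 + 5 + 12 + 25 + 5 + 17 = 86.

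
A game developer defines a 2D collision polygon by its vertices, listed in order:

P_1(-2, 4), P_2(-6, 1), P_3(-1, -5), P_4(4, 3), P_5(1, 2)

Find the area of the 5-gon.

41.5

Apply the shoelace (surveyor's) formula: 2A = Σ (x_i·y_{i+1} − x_{i+1}·y_i), indices taken mod 5.
P_1→P_2: (-2)(1) − (-6)(4) = 22
P_2→P_3: (-6)(-5) − (-1)(1) = 31
P_3→P_4: (-1)(3) − (4)(-5) = 17
P_4→P_5: (4)(2) − (1)(3) = 5
P_5→P_1: (1)(4) − (-2)(2) = 8
Σ = 83
Area = |Σ|/2 = 41.5.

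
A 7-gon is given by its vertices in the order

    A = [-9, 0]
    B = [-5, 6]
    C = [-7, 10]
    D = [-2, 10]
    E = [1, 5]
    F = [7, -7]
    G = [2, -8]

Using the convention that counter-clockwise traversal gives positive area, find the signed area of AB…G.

Apply the shoelace (surveyor's) formula: 2A = Σ (x_i·y_{i+1} − x_{i+1}·y_i), indices taken mod 7.
Σ = (-54) + (-8) + (-50) + (-20) + (-42) + (-42) + (-72) = -288
Signed area = Σ/2 = -144 (negative ⇒ clockwise traversal).

-144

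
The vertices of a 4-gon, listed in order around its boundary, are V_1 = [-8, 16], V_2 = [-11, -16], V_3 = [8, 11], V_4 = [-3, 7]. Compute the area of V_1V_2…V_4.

204

Apply the shoelace formula: 2A = Σ (x_i·y_{i+1} − x_{i+1}·y_i), indices taken mod 4.
Σ = (304) + (7) + (89) + (8) = 408
Area = |Σ|/2 = 204.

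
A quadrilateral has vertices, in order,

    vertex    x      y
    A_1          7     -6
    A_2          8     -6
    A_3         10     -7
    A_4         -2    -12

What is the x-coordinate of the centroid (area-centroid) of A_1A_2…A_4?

Apply the shoelace (surveyor's) formula. First the cross-terms c_i = x_i·y_{i+1} − x_{i+1}·y_i:
  6, 4, -134, 96  ⇒  2A = -28, A = -14.
Then Σ (x_i + x_{i+1})·c_i = -430, so x̄ = -430 / (6·(-14)) = 215/42.

215/42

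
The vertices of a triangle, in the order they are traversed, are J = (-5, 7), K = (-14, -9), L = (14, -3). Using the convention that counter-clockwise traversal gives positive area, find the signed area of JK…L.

197

Apply the shoelace formula: 2A = Σ (x_i·y_{i+1} − x_{i+1}·y_i), indices taken mod 3.
J→K: (-5)(-9) − (-14)(7) = 143
K→L: (-14)(-3) − (14)(-9) = 168
L→J: (14)(7) − (-5)(-3) = 83
Σ = 394
Signed area = Σ/2 = 197 (positive ⇒ counter-clockwise traversal).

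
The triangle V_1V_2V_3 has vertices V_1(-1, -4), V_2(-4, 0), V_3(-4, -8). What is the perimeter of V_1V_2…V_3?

18

|V_1V_2| = √((-3)² + (4)²) = √25 = 5
|V_2V_3| = √((0)² + (-8)²) = √64 = 8
|V_3V_1| = √((3)² + (4)²) = √25 = 5
Perimeter = 5 + 8 + 5 = 18.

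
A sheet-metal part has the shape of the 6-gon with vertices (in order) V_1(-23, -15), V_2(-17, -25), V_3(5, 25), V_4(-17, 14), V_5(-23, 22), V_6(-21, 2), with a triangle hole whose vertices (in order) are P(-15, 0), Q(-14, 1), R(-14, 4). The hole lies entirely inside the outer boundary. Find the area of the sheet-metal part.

618.5

Outer boundary:
V_1→V_2: (-23)(-25) − (-17)(-15) = 320
V_2→V_3: (-17)(25) − (5)(-25) = -300
V_3→V_4: (5)(14) − (-17)(25) = 495
V_4→V_5: (-17)(22) − (-23)(14) = -52
V_5→V_6: (-23)(2) − (-21)(22) = 416
V_6→V_1: (-21)(-15) − (-23)(2) = 361
Σ = 1240
Area = |Σ|/2 = 620.
Hole:
Cross-terms: -15, -42, 60  ⇒  Σ = 3
Area = |Σ|/2 = 1.5.
Net area = 620 − 1.5 = 618.5.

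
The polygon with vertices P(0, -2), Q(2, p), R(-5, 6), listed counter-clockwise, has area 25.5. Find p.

Write out the shoelace sum; only the two edges meeting at Q involve p:
2·Area = [(0·p − 2·(-2)) + (2·6 − (-5)·p)] + 10
       = 5·p + 26 = 51
⇒ p = 5.

5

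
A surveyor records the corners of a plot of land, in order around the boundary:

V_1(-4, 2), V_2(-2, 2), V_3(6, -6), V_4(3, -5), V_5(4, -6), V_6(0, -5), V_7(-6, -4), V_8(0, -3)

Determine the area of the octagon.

29

Σ = (-4) + (0) + (-12) + (2) + (-20) + (-30) + (18) + (-12) = -58
Area = |Σ|/2 = 29.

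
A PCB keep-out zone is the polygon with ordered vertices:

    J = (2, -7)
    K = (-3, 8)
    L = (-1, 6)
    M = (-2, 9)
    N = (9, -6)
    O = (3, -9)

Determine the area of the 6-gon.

73.5

Apply the shoelace formula: 2A = Σ (x_i·y_{i+1} − x_{i+1}·y_i), indices taken mod 6.
Cross-terms: -5, -10, 3, -69, -63, -3  ⇒  Σ = -147
Area = |Σ|/2 = 73.5.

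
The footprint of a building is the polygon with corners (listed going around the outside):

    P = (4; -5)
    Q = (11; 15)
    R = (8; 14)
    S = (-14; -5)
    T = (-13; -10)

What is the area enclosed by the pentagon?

242.5

Apply the shoelace formula: 2A = Σ (x_i·y_{i+1} − x_{i+1}·y_i), indices taken mod 5.
P→Q: (4)(15) − (11)(-5) = 115
Q→R: (11)(14) − (8)(15) = 34
R→S: (8)(-5) − (-14)(14) = 156
S→T: (-14)(-10) − (-13)(-5) = 75
T→P: (-13)(-5) − (4)(-10) = 105
Σ = 485
Area = |Σ|/2 = 242.5.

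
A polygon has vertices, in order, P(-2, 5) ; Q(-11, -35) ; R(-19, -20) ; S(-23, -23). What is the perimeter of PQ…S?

|PQ| = √((-9)² + (-40)²) = √1681 = 41
|QR| = √((-8)² + (15)²) = √289 = 17
|RS| = √((-4)² + (-3)²) = √25 = 5
|SP| = √((21)² + (28)²) = √1225 = 35
Perimeter = 41 + 17 + 5 + 35 = 98.

98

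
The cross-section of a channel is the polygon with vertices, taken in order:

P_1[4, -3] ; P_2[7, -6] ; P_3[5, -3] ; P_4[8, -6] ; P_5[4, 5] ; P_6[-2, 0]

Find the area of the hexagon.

40

Cross-terms: -3, 9, -6, 64, 10, 6  ⇒  Σ = 80
Area = |Σ|/2 = 40.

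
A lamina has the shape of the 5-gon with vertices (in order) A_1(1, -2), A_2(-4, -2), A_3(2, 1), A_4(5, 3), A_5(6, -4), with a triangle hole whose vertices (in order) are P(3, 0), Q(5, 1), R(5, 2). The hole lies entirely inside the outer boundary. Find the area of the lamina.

Outer boundary:
Apply the shoelace formula: 2A = Σ (x_i·y_{i+1} − x_{i+1}·y_i), indices taken mod 5.
Σ = (-10) + (0) + (1) + (-38) + (-8) = -55
Area = |Σ|/2 = 27.5.
Hole:
Apply Gauss's area formula: 2A = Σ (x_i·y_{i+1} − x_{i+1}·y_i), indices taken mod 3.
P→Q: (3)(1) − (5)(0) = 3
Q→R: (5)(2) − (5)(1) = 5
R→P: (5)(0) − (3)(2) = -6
Σ = 2
Area = |Σ|/2 = 1.
Net area = 27.5 − 1 = 26.5.

26.5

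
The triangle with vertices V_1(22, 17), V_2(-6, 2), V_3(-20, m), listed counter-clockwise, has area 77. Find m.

The doubled signed area Σ (x_i y_{i+1} − x_{i+1} y_i) is linear in m.
With m=0 it equals -154; the coefficient of m is -28 (from the two edges through V_3).
So -28·m + -154 = 2·77 = 154 ⇒ m = -11.

-11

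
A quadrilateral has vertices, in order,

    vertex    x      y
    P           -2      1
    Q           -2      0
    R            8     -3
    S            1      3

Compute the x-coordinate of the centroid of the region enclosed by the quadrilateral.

Apply Gauss's area formula. First the cross-terms c_i = x_i·y_{i+1} − x_{i+1}·y_i:
  2, 6, 27, 7  ⇒  2A = 42, A = 21.
Then Σ (x_i + x_{i+1})·c_i = 264, so x̄ = 264 / (6·21) = 44/21.

44/21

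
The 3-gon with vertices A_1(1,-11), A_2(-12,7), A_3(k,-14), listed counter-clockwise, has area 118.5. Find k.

-10

Write out the shoelace sum; only the two edges meeting at A_3 involve k:
2·Area = [((-12)·(-14) − k·7) + (k·(-11) − 1·(-14))] + -125
       = -18·k + 57 = 237
⇒ k = -10.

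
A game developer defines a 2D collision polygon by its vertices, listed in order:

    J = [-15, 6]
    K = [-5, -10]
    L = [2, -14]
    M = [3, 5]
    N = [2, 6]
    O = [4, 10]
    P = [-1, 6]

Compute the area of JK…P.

222

J→K: (-15)(-10) − (-5)(6) = 180
K→L: (-5)(-14) − (2)(-10) = 90
L→M: (2)(5) − (3)(-14) = 52
M→N: (3)(6) − (2)(5) = 8
N→O: (2)(10) − (4)(6) = -4
O→P: (4)(6) − (-1)(10) = 34
P→J: (-1)(6) − (-15)(6) = 84
Σ = 444
Area = |Σ|/2 = 222.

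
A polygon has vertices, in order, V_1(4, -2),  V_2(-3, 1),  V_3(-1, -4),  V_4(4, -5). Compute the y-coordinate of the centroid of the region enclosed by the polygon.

Apply the shoelace formula. First the cross-terms c_i = x_i·y_{i+1} − x_{i+1}·y_i:
  -2, 13, 21, 12  ⇒  2A = 44, A = 22.
Then Σ (y_i + y_{i+1})·c_i = -310, so ȳ = -310 / (6·22) = -155/66.

-155/66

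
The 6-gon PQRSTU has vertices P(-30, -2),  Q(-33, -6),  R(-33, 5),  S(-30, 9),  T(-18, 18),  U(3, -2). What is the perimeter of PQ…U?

98

|PQ| = √((-3)² + (-4)²) = √25 = 5
|QR| = √((0)² + (11)²) = √121 = 11
|RS| = √((3)² + (4)²) = √25 = 5
|ST| = √((12)² + (9)²) = √225 = 15
|TU| = √((21)² + (-20)²) = √841 = 29
|UP| = √((-33)² + (0)²) = √1089 = 33
Perimeter = 5 + 11 + 5 + 15 + 29 + 33 = 98.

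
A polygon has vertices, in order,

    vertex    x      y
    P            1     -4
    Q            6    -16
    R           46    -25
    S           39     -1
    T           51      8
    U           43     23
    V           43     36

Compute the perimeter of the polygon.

|PQ| = √((5)² + (-12)²) = √169 = 13
|QR| = √((40)² + (-9)²) = √1681 = 41
|RS| = √((-7)² + (24)²) = √625 = 25
|ST| = √((12)² + (9)²) = √225 = 15
|TU| = √((-8)² + (15)²) = √289 = 17
|UV| = √((0)² + (13)²) = √169 = 13
|VP| = √((-42)² + (-40)²) = √3364 = 58
Perimeter = 13 + 41 + 25 + 15 + 17 + 13 + 58 = 182.

182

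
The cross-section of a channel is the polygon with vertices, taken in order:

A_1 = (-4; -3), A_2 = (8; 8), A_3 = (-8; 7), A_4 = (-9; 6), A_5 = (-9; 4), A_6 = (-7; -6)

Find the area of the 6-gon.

112

Σ = (-8) + (120) + (15) + (18) + (82) + (-3) = 224
Area = |Σ|/2 = 112.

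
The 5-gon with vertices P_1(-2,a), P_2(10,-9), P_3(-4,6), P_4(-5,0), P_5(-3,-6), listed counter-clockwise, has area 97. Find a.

-8

Write out the shoelace sum; only the two edges meeting at P_1 involve a:
2·Area = [((-3)·a − (-2)·(-6)) + ((-2)·(-9) − 10·a)] + 84
       = -13·a + 90 = 194
⇒ a = -8.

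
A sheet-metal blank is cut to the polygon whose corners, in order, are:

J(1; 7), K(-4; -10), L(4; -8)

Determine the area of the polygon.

J→K: (1)(-10) − (-4)(7) = 18
K→L: (-4)(-8) − (4)(-10) = 72
L→J: (4)(7) − (1)(-8) = 36
Σ = 126
Area = |Σ|/2 = 63.

63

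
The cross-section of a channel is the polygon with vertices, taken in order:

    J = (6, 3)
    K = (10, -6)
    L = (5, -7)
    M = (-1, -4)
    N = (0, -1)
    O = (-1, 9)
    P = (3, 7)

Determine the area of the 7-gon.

100

Σ = (-66) + (-40) + (-27) + (1) + (-1) + (-34) + (-33) = -200
Area = |Σ|/2 = 100.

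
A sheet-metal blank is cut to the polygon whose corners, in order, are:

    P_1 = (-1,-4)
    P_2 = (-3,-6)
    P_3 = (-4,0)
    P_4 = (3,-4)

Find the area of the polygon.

15

Cross-terms: -6, -24, 16, -16  ⇒  Σ = -30
Area = |Σ|/2 = 15.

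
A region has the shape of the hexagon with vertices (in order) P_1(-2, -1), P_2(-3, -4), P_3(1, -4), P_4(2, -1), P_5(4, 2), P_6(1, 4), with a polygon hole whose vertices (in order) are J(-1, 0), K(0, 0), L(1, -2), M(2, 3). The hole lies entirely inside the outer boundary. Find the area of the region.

Outer boundary:
Apply the shoelace (surveyor's) formula: 2A = Σ (x_i·y_{i+1} − x_{i+1}·y_i), indices taken mod 6.
Σ = (5) + (16) + (7) + (8) + (14) + (7) = 57
Area = |Σ|/2 = 28.5.
Hole:
J→K: (-1)(0) − (0)(0) = 0
K→L: (0)(-2) − (1)(0) = 0
L→M: (1)(3) − (2)(-2) = 7
M→J: (2)(0) − (-1)(3) = 3
Σ = 10
Area = |Σ|/2 = 5.
Net area = 28.5 − 5 = 23.5.

23.5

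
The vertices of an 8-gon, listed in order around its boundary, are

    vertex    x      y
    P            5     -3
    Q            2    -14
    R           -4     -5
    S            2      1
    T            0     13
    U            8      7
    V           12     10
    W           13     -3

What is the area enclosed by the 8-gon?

198

Apply the shoelace formula: 2A = Σ (x_i·y_{i+1} − x_{i+1}·y_i), indices taken mod 8.
Σ = (-64) + (-66) + (6) + (26) + (-104) + (-4) + (-166) + (-24) = -396
Area = |Σ|/2 = 198.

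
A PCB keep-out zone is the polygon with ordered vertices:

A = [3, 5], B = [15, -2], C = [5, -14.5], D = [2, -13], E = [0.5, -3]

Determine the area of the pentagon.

156.25

Apply the shoelace formula: 2A = Σ (x_i·y_{i+1} − x_{i+1}·y_i), indices taken mod 5.
Σ = (-81) + (-207.5) + (-36) + (0.5) + (11.5) = -312.5
Area = |Σ|/2 = 156.25.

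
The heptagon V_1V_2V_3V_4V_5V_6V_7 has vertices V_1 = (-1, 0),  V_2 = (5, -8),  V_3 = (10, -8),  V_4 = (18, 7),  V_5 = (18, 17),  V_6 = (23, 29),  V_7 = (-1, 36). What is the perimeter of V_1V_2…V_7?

116

|V_1V_2| = √((6)² + (-8)²) = √100 = 10
|V_2V_3| = √((5)² + (0)²) = √25 = 5
|V_3V_4| = √((8)² + (15)²) = √289 = 17
|V_4V_5| = √((0)² + (10)²) = √100 = 10
|V_5V_6| = √((5)² + (12)²) = √169 = 13
|V_6V_7| = √((-24)² + (7)²) = √625 = 25
|V_7V_1| = √((0)² + (-36)²) = √1296 = 36
Perimeter = 10 + 5 + 17 + 10 + 13 + 25 + 36 = 116.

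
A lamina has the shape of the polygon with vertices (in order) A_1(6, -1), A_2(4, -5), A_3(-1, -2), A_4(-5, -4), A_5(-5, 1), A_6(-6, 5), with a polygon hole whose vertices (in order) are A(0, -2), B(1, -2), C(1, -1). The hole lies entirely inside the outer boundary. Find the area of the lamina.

56

Outer boundary:
Apply the surveyor's formula: 2A = Σ (x_i·y_{i+1} − x_{i+1}·y_i), indices taken mod 6.
Σ = (-26) + (-13) + (-6) + (-25) + (-19) + (-24) = -113
Area = |Σ|/2 = 56.5.
Hole:
Σ = (2) + (1) + (-2) = 1
Area = |Σ|/2 = 0.5.
Net area = 56.5 − 0.5 = 56.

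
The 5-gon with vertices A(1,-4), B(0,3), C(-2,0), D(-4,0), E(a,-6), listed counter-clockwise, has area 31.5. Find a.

The doubled signed area Σ (x_i y_{i+1} − x_{i+1} y_i) is linear in a.
With a=0 it equals 39; the coefficient of a is -4 (from the two edges through E).
So -4·a + 39 = 2·31.5 = 63 ⇒ a = -6.

-6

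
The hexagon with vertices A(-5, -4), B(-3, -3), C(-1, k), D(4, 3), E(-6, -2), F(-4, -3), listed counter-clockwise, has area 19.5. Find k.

-3

Write out the shoelace sum; only the two edges meeting at C involve k:
2·Area = [((-3)·k − (-1)·(-3)) + ((-1)·3 − 4·k)] + 24
       = -7·k + 18 = 39
⇒ k = -3.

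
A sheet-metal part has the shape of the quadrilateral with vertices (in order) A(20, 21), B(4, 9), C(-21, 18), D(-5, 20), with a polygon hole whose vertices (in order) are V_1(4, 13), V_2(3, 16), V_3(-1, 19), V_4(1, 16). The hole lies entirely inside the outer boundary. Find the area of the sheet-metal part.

Outer boundary:
Σ = (96) + (261) + (-330) + (-505) = -478
Area = |Σ|/2 = 239.
Hole:
Apply Gauss's area formula: 2A = Σ (x_i·y_{i+1} − x_{i+1}·y_i), indices taken mod 4.
Σ = (25) + (73) + (-35) + (-51) = 12
Area = |Σ|/2 = 6.
Net area = 239 − 6 = 233.

233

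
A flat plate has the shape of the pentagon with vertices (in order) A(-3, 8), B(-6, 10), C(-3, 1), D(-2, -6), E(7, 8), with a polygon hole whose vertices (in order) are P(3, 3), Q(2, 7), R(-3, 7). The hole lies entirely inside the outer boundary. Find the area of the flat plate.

74

Outer boundary:
Apply the shoelace formula: 2A = Σ (x_i·y_{i+1} − x_{i+1}·y_i), indices taken mod 5.
A→B: (-3)(10) − (-6)(8) = 18
B→C: (-6)(1) − (-3)(10) = 24
C→D: (-3)(-6) − (-2)(1) = 20
D→E: (-2)(8) − (7)(-6) = 26
E→A: (7)(8) − (-3)(8) = 80
Σ = 168
Area = |Σ|/2 = 84.
Hole:
P→Q: (3)(7) − (2)(3) = 15
Q→R: (2)(7) − (-3)(7) = 35
R→P: (-3)(3) − (3)(7) = -30
Σ = 20
Area = |Σ|/2 = 10.
Net area = 84 − 10 = 74.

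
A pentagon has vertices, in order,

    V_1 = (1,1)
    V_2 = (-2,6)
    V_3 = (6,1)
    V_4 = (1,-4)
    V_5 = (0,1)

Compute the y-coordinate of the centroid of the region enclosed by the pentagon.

Apply the shoelace formula. First the cross-terms c_i = x_i·y_{i+1} − x_{i+1}·y_i:
  8, -38, -25, 1, -1  ⇒  2A = -55, A = -27.5.
Then Σ (y_i + y_{i+1})·c_i = -140, so ȳ = -140 / (6·(-27.5)) = 28/33.

28/33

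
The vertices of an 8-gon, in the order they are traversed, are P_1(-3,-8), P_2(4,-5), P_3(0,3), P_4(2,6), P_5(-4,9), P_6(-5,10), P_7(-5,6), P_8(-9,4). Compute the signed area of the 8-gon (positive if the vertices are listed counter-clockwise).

119

Σ = (47) + (12) + (-6) + (42) + (5) + (20) + (34) + (84) = 238
Signed area = Σ/2 = 119 (positive ⇒ counter-clockwise traversal).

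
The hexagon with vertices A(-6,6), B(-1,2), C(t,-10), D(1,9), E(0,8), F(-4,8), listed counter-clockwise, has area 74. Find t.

10

Write out the shoelace sum; only the two edges meeting at C involve t:
2·Area = [((-1)·(-10) − t·2) + (t·9 − 1·(-10))] + 58
       = 7·t + 78 = 148
⇒ t = 10.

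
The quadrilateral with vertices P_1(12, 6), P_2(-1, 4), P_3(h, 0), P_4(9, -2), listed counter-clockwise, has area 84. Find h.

-6

Write out the shoelace sum; only the two edges meeting at P_3 involve h:
2·Area = [((-1)·0 − h·4) + (h·(-2) − 9·0)] + 132
       = -6·h + 132 = 168
⇒ h = -6.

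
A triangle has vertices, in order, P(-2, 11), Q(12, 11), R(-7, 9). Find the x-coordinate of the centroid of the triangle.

Apply Gauss's area formula. First the cross-terms c_i = x_i·y_{i+1} − x_{i+1}·y_i:
  -154, 185, -59  ⇒  2A = -28, A = -14.
Then Σ (x_i + x_{i+1})·c_i = -84, so x̄ = -84 / (6·(-14)) = 1.

1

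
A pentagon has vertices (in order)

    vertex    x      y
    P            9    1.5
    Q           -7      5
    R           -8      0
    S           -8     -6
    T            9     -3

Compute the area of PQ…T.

131

P→Q: (9)(5) − (-7)(1.5) = 55.5
Q→R: (-7)(0) − (-8)(5) = 40
R→S: (-8)(-6) − (-8)(0) = 48
S→T: (-8)(-3) − (9)(-6) = 78
T→P: (9)(1.5) − (9)(-3) = 40.5
Σ = 262
Area = |Σ|/2 = 131.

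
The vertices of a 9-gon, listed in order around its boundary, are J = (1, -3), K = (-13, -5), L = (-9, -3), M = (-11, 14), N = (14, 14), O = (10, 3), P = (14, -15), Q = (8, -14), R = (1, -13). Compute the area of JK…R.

Σ = (-44) + (-6) + (-159) + (-350) + (-98) + (-192) + (-76) + (-90) + (10) = -1005
Area = |Σ|/2 = 502.5.

502.5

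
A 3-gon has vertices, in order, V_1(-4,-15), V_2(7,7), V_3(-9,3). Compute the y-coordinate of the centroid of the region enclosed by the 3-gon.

-5/3

Apply the surveyor's formula. First the cross-terms c_i = x_i·y_{i+1} − x_{i+1}·y_i:
  77, 84, 147  ⇒  2A = 308, A = 154.
Then Σ (y_i + y_{i+1})·c_i = -1540, so ȳ = -1540 / (6·154) = -5/3.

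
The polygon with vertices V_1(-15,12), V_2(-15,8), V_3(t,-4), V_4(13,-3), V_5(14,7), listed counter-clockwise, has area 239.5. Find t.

Write out the shoelace sum; only the two edges meeting at V_3 involve t:
2·Area = [((-15)·(-4) − t·8) + (t·(-3) − 13·(-4))] + 466
       = -11·t + 578 = 479
⇒ t = 9.

9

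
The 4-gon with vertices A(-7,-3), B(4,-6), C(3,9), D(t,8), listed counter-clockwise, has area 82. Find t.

2

The doubled signed area Σ (x_i y_{i+1} − x_{i+1} y_i) is linear in t.
With t=0 it equals 188; the coefficient of t is -12 (from the two edges through D).
So -12·t + 188 = 2·82 = 164 ⇒ t = 2.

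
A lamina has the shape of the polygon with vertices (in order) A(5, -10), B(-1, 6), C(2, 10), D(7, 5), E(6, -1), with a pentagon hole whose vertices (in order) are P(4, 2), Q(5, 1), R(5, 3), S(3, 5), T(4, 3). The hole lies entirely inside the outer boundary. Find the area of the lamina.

74.5

Outer boundary:
Apply the shoelace (surveyor's) formula: 2A = Σ (x_i·y_{i+1} − x_{i+1}·y_i), indices taken mod 5.
A→B: (5)(6) − (-1)(-10) = 20
B→C: (-1)(10) − (2)(6) = -22
C→D: (2)(5) − (7)(10) = -60
D→E: (7)(-1) − (6)(5) = -37
E→A: (6)(-10) − (5)(-1) = -55
Σ = -154
Area = |Σ|/2 = 77.
Hole:
Apply the shoelace formula: 2A = Σ (x_i·y_{i+1} − x_{i+1}·y_i), indices taken mod 5.
Cross-terms: -6, 10, 16, -11, -4  ⇒  Σ = 5
Area = |Σ|/2 = 2.5.
Net area = 77 − 2.5 = 74.5.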